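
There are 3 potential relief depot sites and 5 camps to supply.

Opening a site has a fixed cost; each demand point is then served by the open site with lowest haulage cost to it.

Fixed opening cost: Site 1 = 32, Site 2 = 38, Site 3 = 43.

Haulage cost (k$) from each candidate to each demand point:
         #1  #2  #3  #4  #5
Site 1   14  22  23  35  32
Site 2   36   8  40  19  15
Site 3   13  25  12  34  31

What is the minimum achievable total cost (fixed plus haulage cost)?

Open {Site 2, Site 3}: assign each demand point to its cheapest open site.
  #1→Site 3 13, #2→Site 2 8, #3→Site 3 12, #4→Site 2 19, #5→Site 2 15
  haulage cost 67, fixed 81 → total 148.
Compare {Site 1, Site 2}: haulage cost 79 + fixed 70 = 149.
Compare {Site 2}: haulage cost 118 + fixed 38 = 156.
Compare {Site 1}: haulage cost 126 + fixed 32 = 158.
All other subsets cost ≥ 149. Minimum total cost: 148.

148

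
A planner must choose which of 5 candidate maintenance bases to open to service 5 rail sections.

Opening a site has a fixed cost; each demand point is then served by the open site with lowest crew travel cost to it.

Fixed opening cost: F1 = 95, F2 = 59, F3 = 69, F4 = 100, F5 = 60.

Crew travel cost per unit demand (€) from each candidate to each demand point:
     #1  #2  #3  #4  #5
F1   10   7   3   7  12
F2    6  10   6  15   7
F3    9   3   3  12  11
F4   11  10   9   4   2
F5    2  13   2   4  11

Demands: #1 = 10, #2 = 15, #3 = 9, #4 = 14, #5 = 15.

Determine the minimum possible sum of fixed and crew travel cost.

398

Open {F3, F4, F5}: assign each demand point to its cheapest open site.
  #1→F5 10×2=20, #2→F3 15×3=45, #3→F5 9×2=18, #4→F4 14×4=56, #5→F4 15×2=30
  crew travel cost 169, fixed 229 → total 398.
Compare {F3, F4}: crew travel cost 248 + fixed 169 = 417.
Compare {F2, F3, F5}: crew travel cost 244 + fixed 188 = 432.
Compare {F3, F5}: crew travel cost 304 + fixed 129 = 433.
All other subsets cost ≥ 417. Minimum total cost: 398.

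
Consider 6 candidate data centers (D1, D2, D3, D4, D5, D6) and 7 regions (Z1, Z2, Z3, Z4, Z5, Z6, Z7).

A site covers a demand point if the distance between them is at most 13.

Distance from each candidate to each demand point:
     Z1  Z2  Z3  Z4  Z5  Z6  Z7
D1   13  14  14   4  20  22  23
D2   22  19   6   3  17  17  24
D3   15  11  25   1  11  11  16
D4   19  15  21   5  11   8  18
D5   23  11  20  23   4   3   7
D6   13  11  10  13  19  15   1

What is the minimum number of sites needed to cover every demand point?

Coverage sets (demand points within 13 of each site):
  D1: {Z1, Z4}
  D2: {Z3, Z4}
  D3: {Z2, Z4, Z5, Z6}
  D4: {Z4, Z5, Z6}
  D5: {Z2, Z5, Z6, Z7}
  D6: {Z1, Z2, Z3, Z4, Z7}
No single site covers all 7 demand points.
But {D3, D6} covers everything, so the minimum is 2.

2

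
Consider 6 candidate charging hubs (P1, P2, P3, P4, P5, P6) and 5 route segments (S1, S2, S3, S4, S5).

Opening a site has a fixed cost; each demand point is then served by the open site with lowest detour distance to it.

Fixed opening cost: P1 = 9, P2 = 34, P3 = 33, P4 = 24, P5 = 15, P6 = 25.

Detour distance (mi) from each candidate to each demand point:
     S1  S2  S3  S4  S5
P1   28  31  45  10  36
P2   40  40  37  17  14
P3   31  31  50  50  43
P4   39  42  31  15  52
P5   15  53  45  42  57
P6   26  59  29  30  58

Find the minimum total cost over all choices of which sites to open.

159

Open {P1}: assign each demand point to its cheapest open site.
  S1→P1 28, S2→P1 31, S3→P1 45, S4→P1 10, S5→P1 36
  detour distance 150, fixed 9 → total 159.
Compare {P1, P5}: detour distance 137 + fixed 24 = 161.
Compare {P1, P2}: detour distance 120 + fixed 43 = 163.
Compare {P1, P2, P5}: detour distance 107 + fixed 58 = 165.
All other subsets cost ≥ 161. Minimum total cost: 159.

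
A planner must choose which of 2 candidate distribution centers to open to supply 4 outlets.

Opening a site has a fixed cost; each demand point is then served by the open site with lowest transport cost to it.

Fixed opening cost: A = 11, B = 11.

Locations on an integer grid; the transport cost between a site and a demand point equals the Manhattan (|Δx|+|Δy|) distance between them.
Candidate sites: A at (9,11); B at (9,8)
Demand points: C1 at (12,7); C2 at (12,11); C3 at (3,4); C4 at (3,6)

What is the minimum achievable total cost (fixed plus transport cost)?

39

Open {B}: assign each demand point to its cheapest open site.
  C1→B 4, C2→B 6, C3→B 10, C4→B 8
  transport cost 28, fixed 11 → total 39.
Compare {A}: transport cost 34 + fixed 11 = 45.
Compare {A, B}: transport cost 25 + fixed 22 = 47.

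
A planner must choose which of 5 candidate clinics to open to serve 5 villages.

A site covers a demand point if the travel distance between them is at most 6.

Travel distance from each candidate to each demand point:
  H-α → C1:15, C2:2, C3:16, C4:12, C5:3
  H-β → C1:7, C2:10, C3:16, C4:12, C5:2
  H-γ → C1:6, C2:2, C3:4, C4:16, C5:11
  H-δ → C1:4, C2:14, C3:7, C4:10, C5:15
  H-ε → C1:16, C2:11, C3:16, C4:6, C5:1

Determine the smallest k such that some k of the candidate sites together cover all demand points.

2

Coverage sets (demand points within 6 of each site):
  H-α: {C2, C5}
  H-β: {C5}
  H-γ: {C1, C2, C3}
  H-δ: {C1}
  H-ε: {C4, C5}
No single site covers all 5 demand points.
But {H-γ, H-ε} covers everything, so the minimum is 2.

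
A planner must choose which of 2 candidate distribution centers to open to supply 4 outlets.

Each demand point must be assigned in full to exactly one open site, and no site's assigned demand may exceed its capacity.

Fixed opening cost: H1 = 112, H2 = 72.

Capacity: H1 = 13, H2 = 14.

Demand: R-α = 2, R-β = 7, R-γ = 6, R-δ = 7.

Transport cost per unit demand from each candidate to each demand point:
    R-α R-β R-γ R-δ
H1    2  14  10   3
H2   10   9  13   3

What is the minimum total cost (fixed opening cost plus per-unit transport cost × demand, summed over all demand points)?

Open {H1, H2}; cheapest assignment that respects the capacities:
  H1 (cap 13, load 8): R-α, R-γ — cost 2×2 + 6×10 = 64
  H2 (cap 14, load 14): R-β, R-δ — cost 7×9 + 7×3 = 84
  Shipping 148, fixed 184 → total 332.
  Any other capacity-feasible assignment to {H1, H2} ships for at least 148.
Total demand is 22 and no other set of sites has combined capacity ≥ 22, so {H1, H2} is the only feasible choice of open sites. Minimum: 332.

332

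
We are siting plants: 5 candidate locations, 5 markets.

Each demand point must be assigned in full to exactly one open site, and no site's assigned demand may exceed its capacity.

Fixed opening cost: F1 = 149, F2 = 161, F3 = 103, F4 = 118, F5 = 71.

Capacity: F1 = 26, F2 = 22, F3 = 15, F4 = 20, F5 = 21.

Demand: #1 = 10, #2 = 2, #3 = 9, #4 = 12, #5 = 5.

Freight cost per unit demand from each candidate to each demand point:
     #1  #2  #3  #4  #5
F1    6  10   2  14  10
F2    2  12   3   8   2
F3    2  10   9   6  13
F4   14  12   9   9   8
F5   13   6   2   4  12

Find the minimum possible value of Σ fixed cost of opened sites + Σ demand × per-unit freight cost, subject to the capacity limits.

352

Open {F2, F5}; cheapest assignment that respects the capacities:
  F2 (cap 22, load 17): #1, #2, #5 — cost 10×2 + 2×12 + 5×2 = 54
  F5 (cap 21, load 21): #3, #4 — cost 9×2 + 12×4 = 66
  Shipping 120, fixed 232 → total 352.
  Any other capacity-feasible assignment to {F2, F5} ships for at least 120.
Compare {F1, F5}: its best feasible assignment gives total 408.
Compare {F3, F4, F5}: its best feasible assignment gives total 438.
Every other set of open sites that can feasibly serve all demand totals ≥ 408 even under its best assignment. Minimum: 352.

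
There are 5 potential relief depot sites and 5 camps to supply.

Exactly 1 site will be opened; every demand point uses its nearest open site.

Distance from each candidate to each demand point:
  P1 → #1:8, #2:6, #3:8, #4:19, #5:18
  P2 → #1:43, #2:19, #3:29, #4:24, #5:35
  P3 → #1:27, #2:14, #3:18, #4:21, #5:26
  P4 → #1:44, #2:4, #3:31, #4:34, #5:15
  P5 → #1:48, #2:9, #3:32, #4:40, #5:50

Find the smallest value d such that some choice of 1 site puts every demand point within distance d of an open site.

Open {P1}.
  Farthest demand point is #4 at distance 19 (to P1); all others are ≤ 19.
With {P3} the worst case is 27.
With {P2} the worst case is 43.
No size-1 selection achieves below 19.

19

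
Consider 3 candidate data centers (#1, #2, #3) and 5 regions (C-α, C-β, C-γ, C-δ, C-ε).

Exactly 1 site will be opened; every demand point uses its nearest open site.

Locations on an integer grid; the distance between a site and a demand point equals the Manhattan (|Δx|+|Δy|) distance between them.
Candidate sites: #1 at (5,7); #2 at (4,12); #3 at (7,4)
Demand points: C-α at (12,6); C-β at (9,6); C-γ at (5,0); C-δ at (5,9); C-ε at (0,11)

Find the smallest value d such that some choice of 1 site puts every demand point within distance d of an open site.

Open {#1}.
  Farthest demand point is C-ε at distance 9 (to #1); all others are ≤ 9.
With {#2} the worst case is 14.
With {#3} the worst case is 14.
No size-1 selection achieves below 9.

9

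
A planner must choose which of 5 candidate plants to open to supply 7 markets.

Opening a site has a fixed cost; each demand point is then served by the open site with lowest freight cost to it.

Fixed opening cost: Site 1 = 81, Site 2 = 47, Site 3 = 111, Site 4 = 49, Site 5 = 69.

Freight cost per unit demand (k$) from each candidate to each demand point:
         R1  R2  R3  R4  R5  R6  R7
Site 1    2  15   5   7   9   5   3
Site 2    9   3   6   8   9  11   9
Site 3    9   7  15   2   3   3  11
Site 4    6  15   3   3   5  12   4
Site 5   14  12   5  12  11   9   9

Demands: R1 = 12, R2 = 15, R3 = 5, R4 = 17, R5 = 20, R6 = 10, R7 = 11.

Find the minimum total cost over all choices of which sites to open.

Open {Site 1, Site 2, Site 3}: assign each demand point to its cheapest open site.
  R1→Site 1 12×2=24, R2→Site 2 15×3=45, R3→Site 1 5×5=25, R4→Site 3 17×2=34, R5→Site 3 20×3=60, R6→Site 3 10×3=30, R7→Site 1 11×3=33
  freight cost 251, fixed 239 → total 490.
Compare {Site 1, Site 2, Site 4}: freight cost 318 + fixed 177 = 495.
Compare {Site 1, Site 3}: freight cost 311 + fixed 192 = 503.
Compare {Site 2, Site 3, Site 4}: freight cost 300 + fixed 207 = 507.
All other subsets cost ≥ 495. Minimum total cost: 490.

490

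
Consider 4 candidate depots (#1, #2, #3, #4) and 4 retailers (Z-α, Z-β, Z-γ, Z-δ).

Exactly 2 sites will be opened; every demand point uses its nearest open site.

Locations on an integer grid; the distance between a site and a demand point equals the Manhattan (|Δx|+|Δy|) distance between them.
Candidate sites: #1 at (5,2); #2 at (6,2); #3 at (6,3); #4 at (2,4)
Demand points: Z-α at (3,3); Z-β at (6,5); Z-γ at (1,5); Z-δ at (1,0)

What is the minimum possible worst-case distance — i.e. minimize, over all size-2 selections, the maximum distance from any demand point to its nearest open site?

5

Open {#1, #4}.
  Farthest demand point is Z-δ at distance 5 (to #4); all others are ≤ 5.
With {#2, #4} the worst case is 5.
With {#3, #4} the worst case is 5.
No size-2 selection achieves below 5.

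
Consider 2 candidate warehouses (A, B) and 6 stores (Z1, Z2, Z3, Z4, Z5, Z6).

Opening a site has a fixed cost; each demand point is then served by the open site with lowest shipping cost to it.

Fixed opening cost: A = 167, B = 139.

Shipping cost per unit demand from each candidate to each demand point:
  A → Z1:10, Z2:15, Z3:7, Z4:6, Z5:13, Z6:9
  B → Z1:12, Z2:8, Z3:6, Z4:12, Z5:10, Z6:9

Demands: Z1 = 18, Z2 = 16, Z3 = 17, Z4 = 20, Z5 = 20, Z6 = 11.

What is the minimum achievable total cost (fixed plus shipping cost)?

Open {B}: assign each demand point to its cheapest open site.
  Z1→B 18×12=216, Z2→B 16×8=128, Z3→B 17×6=102, Z4→B 20×12=240, Z5→B 20×10=200, Z6→B 11×9=99
  shipping cost 985, fixed 139 → total 1124.
Compare {A, B}: shipping cost 829 + fixed 306 = 1135.
Compare {A}: shipping cost 1018 + fixed 167 = 1185.

1124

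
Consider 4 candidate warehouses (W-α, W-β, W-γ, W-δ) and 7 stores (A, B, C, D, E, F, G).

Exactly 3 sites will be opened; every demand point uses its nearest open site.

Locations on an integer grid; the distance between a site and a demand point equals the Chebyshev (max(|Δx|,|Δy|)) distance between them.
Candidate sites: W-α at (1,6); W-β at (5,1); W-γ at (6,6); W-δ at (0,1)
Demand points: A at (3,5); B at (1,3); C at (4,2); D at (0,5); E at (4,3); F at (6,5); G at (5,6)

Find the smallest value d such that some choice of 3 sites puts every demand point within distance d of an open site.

3

Open {W-α, W-β, W-γ}.
  Farthest demand point is B at distance 3 (to W-α); all others are ≤ 3.
With {W-α, W-β, W-δ} the worst case is 4.
With {W-α, W-γ, W-δ} the worst case is 4.
No size-3 selection achieves below 3.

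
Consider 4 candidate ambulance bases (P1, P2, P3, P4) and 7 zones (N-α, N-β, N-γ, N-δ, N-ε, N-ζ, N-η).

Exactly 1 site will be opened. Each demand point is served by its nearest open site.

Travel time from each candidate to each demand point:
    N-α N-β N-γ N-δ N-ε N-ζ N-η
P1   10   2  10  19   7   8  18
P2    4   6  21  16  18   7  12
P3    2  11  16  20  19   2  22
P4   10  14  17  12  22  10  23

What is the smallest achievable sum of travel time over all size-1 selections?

74

Open {P1}.
  N-α→P1 10, N-β→P1 2, N-γ→P1 10, N-δ→P1 19, N-ε→P1 7, N-ζ→P1 8, N-η→P1 18  ⇒ total 74.
Compare {P2}: total 84.
Compare {P3}: total 92.
No size-1 selection does better; minimum is 74.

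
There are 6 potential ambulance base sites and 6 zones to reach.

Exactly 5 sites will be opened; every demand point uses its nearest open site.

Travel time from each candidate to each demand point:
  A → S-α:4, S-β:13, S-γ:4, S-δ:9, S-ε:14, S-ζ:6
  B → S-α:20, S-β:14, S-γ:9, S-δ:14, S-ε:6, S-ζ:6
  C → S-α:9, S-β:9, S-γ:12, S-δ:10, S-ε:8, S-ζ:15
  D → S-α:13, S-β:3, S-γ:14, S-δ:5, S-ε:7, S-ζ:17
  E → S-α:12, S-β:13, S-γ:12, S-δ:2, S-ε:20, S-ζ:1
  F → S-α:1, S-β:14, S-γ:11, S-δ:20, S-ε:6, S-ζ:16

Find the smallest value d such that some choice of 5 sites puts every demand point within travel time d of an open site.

Open {A, B, C, D, E}.
  Farthest demand point is S-ε at travel time 6 (to B); all others are ≤ 6.
With {A, B, C, D, F} the worst case is 6.
With {A, B, D, E, F} the worst case is 6.
No size-5 selection achieves below 6.

6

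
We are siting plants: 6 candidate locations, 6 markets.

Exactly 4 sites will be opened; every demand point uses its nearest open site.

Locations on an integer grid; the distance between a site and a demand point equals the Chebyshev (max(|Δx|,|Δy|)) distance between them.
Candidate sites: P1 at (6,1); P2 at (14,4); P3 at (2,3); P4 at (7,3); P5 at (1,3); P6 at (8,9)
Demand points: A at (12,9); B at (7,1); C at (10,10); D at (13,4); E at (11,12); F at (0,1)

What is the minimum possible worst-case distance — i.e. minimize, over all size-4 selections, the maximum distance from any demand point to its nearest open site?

Open {P1, P2, P3, P6}.
  Farthest demand point is A at distance 4 (to P6); all others are ≤ 4.
With {P1, P2, P5, P6} the worst case is 4.
With {P2, P3, P4, P6} the worst case is 4.
No size-4 selection achieves below 4.

4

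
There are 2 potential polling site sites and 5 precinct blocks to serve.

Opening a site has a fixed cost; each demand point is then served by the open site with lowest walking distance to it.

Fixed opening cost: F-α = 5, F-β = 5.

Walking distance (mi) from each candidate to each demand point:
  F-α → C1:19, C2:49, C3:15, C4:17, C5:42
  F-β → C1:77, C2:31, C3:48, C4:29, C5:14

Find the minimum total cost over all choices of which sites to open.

Open {F-α, F-β}: assign each demand point to its cheapest open site.
  C1→F-α 19, C2→F-β 31, C3→F-α 15, C4→F-α 17, C5→F-β 14
  walking distance 96, fixed 10 → total 106.
Compare {F-α}: walking distance 142 + fixed 5 = 147.
Compare {F-β}: walking distance 199 + fixed 5 = 204.

106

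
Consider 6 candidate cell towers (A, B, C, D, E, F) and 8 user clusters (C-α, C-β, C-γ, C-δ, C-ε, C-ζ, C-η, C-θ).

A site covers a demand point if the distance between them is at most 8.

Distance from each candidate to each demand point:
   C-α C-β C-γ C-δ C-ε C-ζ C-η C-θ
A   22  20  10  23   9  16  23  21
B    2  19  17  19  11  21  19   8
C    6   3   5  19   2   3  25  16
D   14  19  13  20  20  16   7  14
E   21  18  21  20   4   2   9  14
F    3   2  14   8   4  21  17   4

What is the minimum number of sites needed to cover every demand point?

3

Coverage sets (demand points within 8 of each site):
  A: {}
  B: {C-α, C-θ}
  C: {C-α, C-β, C-γ, C-ε, C-ζ}
  D: {C-η}
  E: {C-ε, C-ζ}
  F: {C-α, C-β, C-δ, C-ε, C-θ}
No 2 sites suffice: every size-2 union leaves at least one demand point uncovered.
But {C, D, F} covers everything, so the minimum is 3.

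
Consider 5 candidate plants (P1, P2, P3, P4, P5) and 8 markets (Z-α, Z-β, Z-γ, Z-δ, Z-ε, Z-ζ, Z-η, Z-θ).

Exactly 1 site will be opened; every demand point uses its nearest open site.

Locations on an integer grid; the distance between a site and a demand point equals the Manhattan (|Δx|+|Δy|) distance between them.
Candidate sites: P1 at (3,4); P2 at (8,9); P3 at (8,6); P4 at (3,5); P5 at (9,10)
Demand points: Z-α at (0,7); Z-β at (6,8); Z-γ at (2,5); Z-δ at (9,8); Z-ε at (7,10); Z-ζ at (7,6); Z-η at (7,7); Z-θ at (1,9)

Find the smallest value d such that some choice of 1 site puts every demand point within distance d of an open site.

Open {P4}.
  Farthest demand point is Z-δ at distance 9 (to P4); all others are ≤ 9.
With {P1} the worst case is 10.
With {P2} the worst case is 10.
No size-1 selection achieves below 9.

9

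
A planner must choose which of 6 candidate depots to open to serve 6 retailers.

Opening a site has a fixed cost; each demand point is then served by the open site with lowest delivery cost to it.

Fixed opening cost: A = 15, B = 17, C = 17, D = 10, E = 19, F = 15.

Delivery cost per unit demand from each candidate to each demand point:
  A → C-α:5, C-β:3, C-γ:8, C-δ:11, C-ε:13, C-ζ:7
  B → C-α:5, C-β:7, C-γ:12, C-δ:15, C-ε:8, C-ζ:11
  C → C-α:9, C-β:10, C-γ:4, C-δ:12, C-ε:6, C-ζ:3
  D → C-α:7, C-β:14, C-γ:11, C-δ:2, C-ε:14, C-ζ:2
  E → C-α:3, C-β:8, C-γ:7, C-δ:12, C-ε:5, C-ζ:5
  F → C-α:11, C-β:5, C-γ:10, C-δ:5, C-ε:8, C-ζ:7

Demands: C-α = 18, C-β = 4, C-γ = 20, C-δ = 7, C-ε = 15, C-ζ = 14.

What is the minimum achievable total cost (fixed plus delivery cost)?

Open {A, C, D, E}: assign each demand point to its cheapest open site.
  C-α→E 18×3=54, C-β→A 4×3=12, C-γ→C 20×4=80, C-δ→D 7×2=14, C-ε→E 15×5=75, C-ζ→D 14×2=28
  delivery cost 263, fixed 61 → total 324.
Compare {C, D, E}: delivery cost 283 + fixed 46 = 329.
Compare {C, D, E, F}: delivery cost 271 + fixed 61 = 332.
Compare {A, C, D, E, F}: delivery cost 263 + fixed 76 = 339.
All other subsets cost ≥ 329. Minimum total cost: 324.

324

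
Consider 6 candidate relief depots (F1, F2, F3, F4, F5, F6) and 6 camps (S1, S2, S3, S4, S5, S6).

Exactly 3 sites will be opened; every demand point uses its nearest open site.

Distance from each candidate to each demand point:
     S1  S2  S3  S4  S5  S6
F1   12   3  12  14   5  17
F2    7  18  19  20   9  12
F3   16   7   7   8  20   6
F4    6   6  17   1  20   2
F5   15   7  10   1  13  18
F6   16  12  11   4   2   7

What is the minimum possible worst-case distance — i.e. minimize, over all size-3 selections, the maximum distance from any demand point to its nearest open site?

Open {F1, F3, F4}.
  Farthest demand point is S3 at distance 7 (to F3); all others are ≤ 7.
With {F2, F3, F6} the worst case is 7.
With {F3, F4, F6} the worst case is 7.
No size-3 selection achieves below 7.

7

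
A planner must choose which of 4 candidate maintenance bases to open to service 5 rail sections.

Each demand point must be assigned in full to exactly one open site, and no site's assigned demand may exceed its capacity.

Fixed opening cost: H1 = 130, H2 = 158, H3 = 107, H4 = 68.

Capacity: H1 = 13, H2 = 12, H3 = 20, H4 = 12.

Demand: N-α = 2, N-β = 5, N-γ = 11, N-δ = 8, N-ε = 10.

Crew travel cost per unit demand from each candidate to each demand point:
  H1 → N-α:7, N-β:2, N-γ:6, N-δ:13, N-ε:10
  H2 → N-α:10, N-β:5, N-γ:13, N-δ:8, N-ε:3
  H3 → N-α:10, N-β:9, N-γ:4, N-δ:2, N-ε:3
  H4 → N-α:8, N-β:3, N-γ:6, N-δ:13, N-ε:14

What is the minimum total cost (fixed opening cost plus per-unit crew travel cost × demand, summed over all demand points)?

441

Open {H1, H3, H4}; cheapest assignment that respects the capacities:
  H1 (cap 13, load 7): N-α, N-β — cost 2×7 + 5×2 = 24
  H3 (cap 20, load 18): N-δ, N-ε — cost 8×2 + 10×3 = 46
  H4 (cap 12, load 11): N-γ — cost 11×6 = 66
  Shipping 136, fixed 305 → total 441.
  Any other capacity-feasible assignment to {H1, H3, H4} ships for at least 136.
Compare {H2, H3, H4}: its best feasible assignment gives total 454.
Compare {H1, H2, H3}: its best feasible assignment gives total 509.
Every other set of open sites that can feasibly serve all demand totals ≥ 454 even under its best assignment. Minimum: 441.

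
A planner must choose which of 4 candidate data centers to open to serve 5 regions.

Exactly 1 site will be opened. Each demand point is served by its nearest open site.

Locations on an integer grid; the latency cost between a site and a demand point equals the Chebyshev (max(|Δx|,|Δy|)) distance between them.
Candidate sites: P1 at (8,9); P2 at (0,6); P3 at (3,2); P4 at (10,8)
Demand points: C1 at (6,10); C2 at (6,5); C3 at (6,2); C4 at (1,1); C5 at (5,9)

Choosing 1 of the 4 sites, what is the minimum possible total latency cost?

23

Open {P3}.
  C1→P3 8, C2→P3 3, C3→P3 3, C4→P3 2, C5→P3 7  ⇒ total 23.
Compare {P1}: total 24.
Compare {P2}: total 28.
No size-1 selection does better; minimum is 23.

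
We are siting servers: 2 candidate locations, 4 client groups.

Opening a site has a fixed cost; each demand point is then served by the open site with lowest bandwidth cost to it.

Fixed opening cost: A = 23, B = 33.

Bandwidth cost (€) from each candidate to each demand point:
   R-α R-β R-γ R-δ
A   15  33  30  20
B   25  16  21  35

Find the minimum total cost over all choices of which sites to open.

Open {A}: assign each demand point to its cheapest open site.
  R-α→A 15, R-β→A 33, R-γ→A 30, R-δ→A 20
  bandwidth cost 98, fixed 23 → total 121.
Compare {A, B}: bandwidth cost 72 + fixed 56 = 128.
Compare {B}: bandwidth cost 97 + fixed 33 = 130.

121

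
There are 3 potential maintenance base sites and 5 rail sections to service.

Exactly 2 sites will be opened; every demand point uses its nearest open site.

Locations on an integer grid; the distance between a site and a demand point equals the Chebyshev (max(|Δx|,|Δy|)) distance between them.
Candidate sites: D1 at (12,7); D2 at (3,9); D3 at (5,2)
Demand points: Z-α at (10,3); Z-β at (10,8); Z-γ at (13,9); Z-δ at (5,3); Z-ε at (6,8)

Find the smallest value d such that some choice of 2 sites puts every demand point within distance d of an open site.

6

Open {D1, D2}.
  Farthest demand point is Z-δ at distance 6 (to D2); all others are ≤ 6.
With {D1, D3} the worst case is 6.
With {D2, D3} the worst case is 8.
No size-2 selection achieves below 6.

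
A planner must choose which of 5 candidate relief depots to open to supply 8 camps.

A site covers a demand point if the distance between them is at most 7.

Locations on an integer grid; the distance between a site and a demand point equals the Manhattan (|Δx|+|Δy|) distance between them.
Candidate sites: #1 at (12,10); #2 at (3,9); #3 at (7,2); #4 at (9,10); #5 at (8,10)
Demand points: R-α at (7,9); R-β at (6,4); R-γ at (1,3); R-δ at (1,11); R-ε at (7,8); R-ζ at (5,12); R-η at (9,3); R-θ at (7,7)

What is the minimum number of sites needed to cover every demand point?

2

Coverage sets (demand points within 7 of each site):
  #1: {R-α, R-ε}
  #2: {R-α, R-δ, R-ε, R-ζ, R-θ}
  #3: {R-α, R-β, R-γ, R-ε, R-η, R-θ}
  #4: {R-α, R-ε, R-ζ, R-η, R-θ}
  #5: {R-α, R-ε, R-ζ, R-θ}
No single site covers all 8 demand points.
But {#2, #3} covers everything, so the minimum is 2.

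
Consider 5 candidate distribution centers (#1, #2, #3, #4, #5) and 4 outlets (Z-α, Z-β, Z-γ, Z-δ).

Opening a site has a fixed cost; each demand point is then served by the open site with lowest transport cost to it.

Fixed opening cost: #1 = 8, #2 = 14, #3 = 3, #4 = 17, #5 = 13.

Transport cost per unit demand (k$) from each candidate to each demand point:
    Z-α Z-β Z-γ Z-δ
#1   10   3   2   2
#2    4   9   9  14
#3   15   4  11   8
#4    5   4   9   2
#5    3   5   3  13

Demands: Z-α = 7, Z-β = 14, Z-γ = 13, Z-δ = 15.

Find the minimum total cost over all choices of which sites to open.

140

Open {#1, #5}: assign each demand point to its cheapest open site.
  Z-α→#5 7×3=21, Z-β→#1 14×3=42, Z-γ→#1 13×2=26, Z-δ→#1 15×2=30
  transport cost 119, fixed 21 → total 140.
Compare {#1, #3, #5}: transport cost 119 + fixed 24 = 143.
Compare {#1, #2}: transport cost 126 + fixed 22 = 148.
Compare {#1, #2, #3}: transport cost 126 + fixed 25 = 151.
All other subsets cost ≥ 143. Minimum total cost: 140.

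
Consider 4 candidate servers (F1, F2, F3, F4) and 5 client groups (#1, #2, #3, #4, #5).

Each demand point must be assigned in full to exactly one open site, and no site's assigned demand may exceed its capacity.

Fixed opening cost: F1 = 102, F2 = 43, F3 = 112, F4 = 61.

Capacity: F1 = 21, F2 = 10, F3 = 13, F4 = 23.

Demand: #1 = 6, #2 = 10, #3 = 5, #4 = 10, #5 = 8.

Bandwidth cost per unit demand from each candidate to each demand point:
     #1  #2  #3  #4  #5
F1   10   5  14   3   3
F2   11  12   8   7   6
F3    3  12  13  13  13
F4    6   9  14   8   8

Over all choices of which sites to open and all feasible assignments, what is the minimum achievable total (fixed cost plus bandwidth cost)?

Open {F1, F4}; cheapest assignment that respects the capacities:
  F1 (cap 21, load 20): #2, #4 — cost 10×5 + 10×3 = 80
  F4 (cap 23, load 19): #1, #3, #5 — cost 6×6 + 5×14 + 8×8 = 170
  Shipping 250, fixed 163 → total 413.
  Any other capacity-feasible assignment to {F1, F4} ships for at least 250.
Compare {F1, F2, F4}: its best feasible assignment gives total 426.
Compare {F1, F2, F3}: its best feasible assignment gives total 468.
Every other set of open sites that can feasibly serve all demand totals ≥ 426 even under its best assignment. Minimum: 413.

413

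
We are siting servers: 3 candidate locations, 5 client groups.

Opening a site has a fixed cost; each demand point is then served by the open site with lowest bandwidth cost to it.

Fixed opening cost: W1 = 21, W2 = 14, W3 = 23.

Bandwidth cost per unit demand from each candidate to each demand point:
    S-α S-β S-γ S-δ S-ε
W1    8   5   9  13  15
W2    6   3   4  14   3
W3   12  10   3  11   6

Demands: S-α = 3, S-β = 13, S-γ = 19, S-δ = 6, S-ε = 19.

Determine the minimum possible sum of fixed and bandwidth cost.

274

Open {W2, W3}: assign each demand point to its cheapest open site.
  S-α→W2 3×6=18, S-β→W2 13×3=39, S-γ→W3 19×3=57, S-δ→W3 6×11=66, S-ε→W2 19×3=57
  bandwidth cost 237, fixed 37 → total 274.
Compare {W2}: bandwidth cost 274 + fixed 14 = 288.
Compare {W1, W2, W3}: bandwidth cost 237 + fixed 58 = 295.
Compare {W1, W2}: bandwidth cost 268 + fixed 35 = 303.
All other subsets cost ≥ 288. Minimum total cost: 274.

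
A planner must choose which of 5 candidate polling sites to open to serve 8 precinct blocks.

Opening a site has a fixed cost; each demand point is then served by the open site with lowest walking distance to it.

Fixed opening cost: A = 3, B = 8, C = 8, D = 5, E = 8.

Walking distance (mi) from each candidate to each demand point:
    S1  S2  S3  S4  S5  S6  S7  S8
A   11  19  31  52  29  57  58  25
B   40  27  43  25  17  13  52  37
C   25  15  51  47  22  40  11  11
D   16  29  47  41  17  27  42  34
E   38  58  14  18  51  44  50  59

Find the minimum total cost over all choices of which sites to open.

Open {A, B, C, E}: assign each demand point to its cheapest open site.
  S1→A 11, S2→C 15, S3→E 14, S4→E 18, S5→B 17, S6→B 13, S7→C 11, S8→C 11
  walking distance 110, fixed 27 → total 137.
Compare {A, B, C, D, E}: walking distance 110 + fixed 32 = 142.
Compare {B, C, D, E}: walking distance 115 + fixed 29 = 144.
Compare {B, C, E}: walking distance 124 + fixed 24 = 148.
All other subsets cost ≥ 142. Minimum total cost: 137.

137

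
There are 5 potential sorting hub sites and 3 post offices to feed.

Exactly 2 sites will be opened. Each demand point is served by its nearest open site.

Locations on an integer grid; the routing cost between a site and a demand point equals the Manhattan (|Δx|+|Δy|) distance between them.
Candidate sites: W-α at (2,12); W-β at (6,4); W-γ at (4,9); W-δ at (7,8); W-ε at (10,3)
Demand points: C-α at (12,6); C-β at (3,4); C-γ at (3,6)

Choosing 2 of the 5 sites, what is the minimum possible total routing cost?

13

Open {W-β, W-ε}.
  C-α→W-ε 5, C-β→W-β 3, C-γ→W-β 5  ⇒ total 13.
Compare {W-β, W-γ}: total 15.
Compare {W-β, W-δ}: total 15.
No size-2 selection does better; minimum is 13.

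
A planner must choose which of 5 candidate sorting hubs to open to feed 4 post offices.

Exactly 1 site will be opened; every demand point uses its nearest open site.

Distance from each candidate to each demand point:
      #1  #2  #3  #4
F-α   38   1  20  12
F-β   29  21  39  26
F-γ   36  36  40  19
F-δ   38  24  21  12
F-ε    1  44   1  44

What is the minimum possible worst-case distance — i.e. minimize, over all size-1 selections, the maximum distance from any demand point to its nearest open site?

38

Open {F-α}.
  Farthest demand point is #1 at distance 38 (to F-α); all others are ≤ 38.
With {F-δ} the worst case is 38.
With {F-β} the worst case is 39.
No size-1 selection achieves below 38.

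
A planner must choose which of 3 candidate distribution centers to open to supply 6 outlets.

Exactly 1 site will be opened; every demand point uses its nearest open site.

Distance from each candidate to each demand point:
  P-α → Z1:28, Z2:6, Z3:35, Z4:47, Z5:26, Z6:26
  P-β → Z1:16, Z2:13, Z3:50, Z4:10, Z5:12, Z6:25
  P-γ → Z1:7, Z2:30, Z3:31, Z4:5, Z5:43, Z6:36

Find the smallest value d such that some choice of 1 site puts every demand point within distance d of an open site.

Open {P-γ}.
  Farthest demand point is Z5 at distance 43 (to P-γ); all others are ≤ 43.
With {P-α} the worst case is 47.
With {P-β} the worst case is 50.
No size-1 selection achieves below 43.

43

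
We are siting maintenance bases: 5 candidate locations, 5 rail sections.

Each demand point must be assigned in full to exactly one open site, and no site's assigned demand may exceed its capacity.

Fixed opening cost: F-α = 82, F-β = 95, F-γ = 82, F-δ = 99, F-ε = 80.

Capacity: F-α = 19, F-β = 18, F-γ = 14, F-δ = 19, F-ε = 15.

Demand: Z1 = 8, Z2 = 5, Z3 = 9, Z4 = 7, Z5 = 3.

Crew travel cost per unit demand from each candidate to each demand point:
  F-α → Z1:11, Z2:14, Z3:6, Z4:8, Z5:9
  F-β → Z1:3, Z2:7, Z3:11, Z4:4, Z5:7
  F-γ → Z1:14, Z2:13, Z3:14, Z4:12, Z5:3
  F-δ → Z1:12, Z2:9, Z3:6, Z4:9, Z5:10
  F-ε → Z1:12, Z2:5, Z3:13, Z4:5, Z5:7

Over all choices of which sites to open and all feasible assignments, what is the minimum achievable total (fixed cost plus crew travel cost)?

366

Open {F-β, F-δ}; cheapest assignment that respects the capacities:
  F-β (cap 18, load 18): Z1, Z4, Z5 — cost 8×3 + 7×4 + 3×7 = 73
  F-δ (cap 19, load 14): Z2, Z3 — cost 5×9 + 9×6 = 99
  Shipping 172, fixed 194 → total 366.
  Any other capacity-feasible assignment to {F-β, F-δ} ships for at least 172.
Compare {F-α, F-β}: its best feasible assignment gives total 367.
Compare {F-β, F-ε}: its best feasible assignment gives total 379.
Every other set of open sites that can feasibly serve all demand totals ≥ 367 even under its best assignment. Minimum: 366.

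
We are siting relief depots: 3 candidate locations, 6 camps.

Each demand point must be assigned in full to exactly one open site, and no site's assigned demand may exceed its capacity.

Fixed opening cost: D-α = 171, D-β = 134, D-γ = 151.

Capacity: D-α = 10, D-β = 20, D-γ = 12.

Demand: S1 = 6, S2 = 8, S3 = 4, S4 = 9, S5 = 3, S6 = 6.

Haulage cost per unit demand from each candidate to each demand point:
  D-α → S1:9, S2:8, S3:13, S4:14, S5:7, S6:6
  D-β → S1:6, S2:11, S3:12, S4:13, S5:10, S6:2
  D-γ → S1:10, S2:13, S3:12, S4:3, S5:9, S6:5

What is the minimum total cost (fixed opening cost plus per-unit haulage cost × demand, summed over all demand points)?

Open {D-α, D-β, D-γ}; cheapest assignment that respects the capacities:
  D-α (cap 10, load 8): S2 — cost 8×8 = 64
  D-β (cap 20, load 16): S1, S3, S6 — cost 6×6 + 4×12 + 6×2 = 96
  D-γ (cap 12, load 12): S4, S5 — cost 9×3 + 3×9 = 54
  Shipping 214, fixed 456 → total 670.
  Any other capacity-feasible assignment to {D-α, D-β, D-γ} ships for at least 214.
Total demand is 36 and no other set of sites has combined capacity ≥ 36, so {D-α, D-β, D-γ} is the only feasible choice of open sites. Minimum: 670.

670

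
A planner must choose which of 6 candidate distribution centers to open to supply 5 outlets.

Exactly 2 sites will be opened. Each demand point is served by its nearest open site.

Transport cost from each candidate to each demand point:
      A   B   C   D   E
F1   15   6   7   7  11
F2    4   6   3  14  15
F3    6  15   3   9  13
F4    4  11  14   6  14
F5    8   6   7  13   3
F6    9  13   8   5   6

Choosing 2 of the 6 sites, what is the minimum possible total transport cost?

Open {F2, F6}.
  A→F2 4, B→F2 6, C→F2 3, D→F6 5, E→F6 6  ⇒ total 24.
Compare {F4, F5}: total 26.
Compare {F3, F5}: total 27.
No size-2 selection does better; minimum is 24.

24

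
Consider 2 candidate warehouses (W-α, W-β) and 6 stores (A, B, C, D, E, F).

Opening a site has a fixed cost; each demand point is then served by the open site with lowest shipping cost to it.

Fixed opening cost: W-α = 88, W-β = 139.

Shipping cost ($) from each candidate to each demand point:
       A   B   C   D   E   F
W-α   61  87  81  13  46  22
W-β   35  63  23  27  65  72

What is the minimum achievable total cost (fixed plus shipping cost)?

398

Open {W-α}: assign each demand point to its cheapest open site.
  A→W-α 61, B→W-α 87, C→W-α 81, D→W-α 13, E→W-α 46, F→W-α 22
  shipping cost 310, fixed 88 → total 398.
Compare {W-β}: shipping cost 285 + fixed 139 = 424.
Compare {W-α, W-β}: shipping cost 202 + fixed 227 = 429.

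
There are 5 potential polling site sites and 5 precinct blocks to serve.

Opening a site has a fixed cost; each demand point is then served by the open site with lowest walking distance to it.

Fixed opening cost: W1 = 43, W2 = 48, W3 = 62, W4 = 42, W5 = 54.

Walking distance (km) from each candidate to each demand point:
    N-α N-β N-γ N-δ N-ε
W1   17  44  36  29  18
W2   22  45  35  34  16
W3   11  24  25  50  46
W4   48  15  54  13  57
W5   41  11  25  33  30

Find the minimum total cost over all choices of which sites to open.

Open {W1, W4}: assign each demand point to its cheapest open site.
  N-α→W1 17, N-β→W4 15, N-γ→W1 36, N-δ→W4 13, N-ε→W1 18
  walking distance 99, fixed 85 → total 184.
Compare {W1}: walking distance 144 + fixed 43 = 187.
Compare {W2, W4}: walking distance 101 + fixed 90 = 191.
Compare {W5}: walking distance 140 + fixed 54 = 194.
All other subsets cost ≥ 187. Minimum total cost: 184.

184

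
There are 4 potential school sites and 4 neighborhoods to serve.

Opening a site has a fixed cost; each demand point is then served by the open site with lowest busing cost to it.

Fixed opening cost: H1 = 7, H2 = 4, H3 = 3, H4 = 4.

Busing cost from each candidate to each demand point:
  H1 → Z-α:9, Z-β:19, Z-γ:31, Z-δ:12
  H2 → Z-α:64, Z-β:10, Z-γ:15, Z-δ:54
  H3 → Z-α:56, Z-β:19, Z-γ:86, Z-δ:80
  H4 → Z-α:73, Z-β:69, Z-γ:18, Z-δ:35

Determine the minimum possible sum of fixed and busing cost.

57

Open {H1, H2}: assign each demand point to its cheapest open site.
  Z-α→H1 9, Z-β→H2 10, Z-γ→H2 15, Z-δ→H1 12
  busing cost 46, fixed 11 → total 57.
Compare {H1, H2, H3}: busing cost 46 + fixed 14 = 60.
Compare {H1, H2, H4}: busing cost 46 + fixed 15 = 61.
Compare {H1, H2, H3, H4}: busing cost 46 + fixed 18 = 64.
All other subsets cost ≥ 60. Minimum total cost: 57.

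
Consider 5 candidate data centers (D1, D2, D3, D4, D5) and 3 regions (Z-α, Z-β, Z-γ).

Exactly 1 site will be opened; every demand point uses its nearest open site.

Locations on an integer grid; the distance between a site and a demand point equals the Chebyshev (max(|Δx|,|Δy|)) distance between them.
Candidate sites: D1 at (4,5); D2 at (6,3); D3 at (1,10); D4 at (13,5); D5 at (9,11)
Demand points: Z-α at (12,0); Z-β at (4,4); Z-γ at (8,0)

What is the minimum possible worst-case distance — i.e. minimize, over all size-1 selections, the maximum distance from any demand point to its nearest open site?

Open {D2}.
  Farthest demand point is Z-α at distance 6 (to D2); all others are ≤ 6.
With {D1} the worst case is 8.
With {D4} the worst case is 9.
No size-1 selection achieves below 6.

6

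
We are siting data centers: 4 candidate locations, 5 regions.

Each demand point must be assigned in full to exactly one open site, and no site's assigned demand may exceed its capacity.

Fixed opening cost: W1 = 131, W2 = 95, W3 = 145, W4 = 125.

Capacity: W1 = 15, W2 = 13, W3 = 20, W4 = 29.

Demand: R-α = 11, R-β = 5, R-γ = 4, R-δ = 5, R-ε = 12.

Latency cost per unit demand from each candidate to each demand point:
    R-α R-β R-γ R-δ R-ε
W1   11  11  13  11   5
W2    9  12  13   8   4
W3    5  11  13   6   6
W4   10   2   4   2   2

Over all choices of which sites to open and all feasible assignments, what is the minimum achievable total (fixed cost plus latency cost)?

Open {W2, W4}; cheapest assignment that respects the capacities:
  W2 (cap 13, load 11): R-α — cost 11×9 = 99
  W4 (cap 29, load 26): R-β, R-γ, R-δ, R-ε — cost 5×2 + 4×4 + 5×2 + 12×2 = 60
  Shipping 159, fixed 220 → total 379.
  Any other capacity-feasible assignment to {W2, W4} ships for at least 159.
Compare {W3, W4}: its best feasible assignment gives total 385.
Compare {W1, W4}: its best feasible assignment gives total 437.
Every other set of open sites that can feasibly serve all demand totals ≥ 385 even under its best assignment. Minimum: 379.

379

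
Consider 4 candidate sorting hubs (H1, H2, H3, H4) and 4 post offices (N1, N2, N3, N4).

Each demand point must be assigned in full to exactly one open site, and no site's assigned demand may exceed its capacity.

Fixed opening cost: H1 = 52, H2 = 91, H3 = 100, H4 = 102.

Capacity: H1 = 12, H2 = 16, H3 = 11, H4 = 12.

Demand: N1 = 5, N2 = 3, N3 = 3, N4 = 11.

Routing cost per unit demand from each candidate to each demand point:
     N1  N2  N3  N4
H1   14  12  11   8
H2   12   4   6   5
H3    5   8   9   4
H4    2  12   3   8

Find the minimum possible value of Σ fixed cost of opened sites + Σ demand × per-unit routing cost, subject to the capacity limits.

279

Open {H2, H4}; cheapest assignment that respects the capacities:
  H2 (cap 16, load 14): N2, N4 — cost 3×4 + 11×5 = 67
  H4 (cap 12, load 8): N1, N3 — cost 5×2 + 3×3 = 19
  Shipping 86, fixed 193 → total 279.
  Any other capacity-feasible assignment to {H2, H4} ships for at least 86.
Compare {H1, H4}: its best feasible assignment gives total 297.
Compare {H3, H4}: its best feasible assignment gives total 301.
Every other set of open sites that can feasibly serve all demand totals ≥ 297 even under its best assignment. Minimum: 279.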